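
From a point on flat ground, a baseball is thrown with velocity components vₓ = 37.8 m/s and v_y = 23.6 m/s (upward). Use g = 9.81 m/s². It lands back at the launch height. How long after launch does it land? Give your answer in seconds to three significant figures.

Time of flight on level ground: T = 2 v_y0 / g = 2 × 23.60 / 9.81 = 4.811 s.

4.81 s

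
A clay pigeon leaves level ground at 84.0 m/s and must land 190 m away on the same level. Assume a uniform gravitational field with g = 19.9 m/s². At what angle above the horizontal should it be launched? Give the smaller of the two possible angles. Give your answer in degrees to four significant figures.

16.20°

R = v₀² sin 2θ / g gives sin 2θ = gR/v₀² = 19.9·190/84.0² = 0.5359.
2θ = 32.40° or 180° − 32.40° = 147.6°, so θ = 16.20° or 73.80°.
The smaller angle is 16.20°.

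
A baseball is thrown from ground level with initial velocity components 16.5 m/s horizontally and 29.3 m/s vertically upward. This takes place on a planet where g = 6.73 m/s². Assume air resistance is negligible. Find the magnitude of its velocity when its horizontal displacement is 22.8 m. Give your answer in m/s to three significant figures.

Time to reach x = 22.8 m: t = x/vₓ = 22.8/16.50 = 1.382 s.
Vertical velocity there: v_y = v_y0 − g t = 29.30 − 6.73 × 1.382 = 20.00 m/s.
Speed: √(vₓ² + v_y²) = √(16.50² + 20.00²) = 25.93 m/s.

25.9 m/s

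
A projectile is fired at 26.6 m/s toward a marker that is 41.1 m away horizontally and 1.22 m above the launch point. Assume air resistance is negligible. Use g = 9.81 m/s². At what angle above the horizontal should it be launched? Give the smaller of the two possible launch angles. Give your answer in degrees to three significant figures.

19.3°

Trajectory: y = x tanθ − g x² (1 + tan²θ)/(2v₀²). With x = 41.1, y = 1.22, v₀ = 26.6, g = 9.81:
11.71 tan²θ − 41.1 tanθ + (12.93) = 0.
tanθ = [41.1 ± √(41.1² − 4 × 11.71 × (12.93))] / (2 × 11.71) = (41.1 ± 32.92) / 23.42, giving tanθ = 0.3494 or 3.160.
θ = 19.26° or 72.44°; the smaller is 19.26°.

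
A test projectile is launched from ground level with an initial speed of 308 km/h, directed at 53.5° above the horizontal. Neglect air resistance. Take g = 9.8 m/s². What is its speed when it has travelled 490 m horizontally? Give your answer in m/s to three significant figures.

57.0 m/s

Convert: 308 km/h = 308/3.6 = 85.56 m/s.
Horizontal component vₓ = 85.56 cos 53.5° = 50.89 m/s; vertical v_y0 = 85.56 sin 53.5° = 68.77 m/s.
x = vₓ t ⇒ t = 490/50.89 = 9.629 s.
Vertical velocity there: v_y = v_y0 − g t = 68.77 − 9.80 × 9.629 = −25.59 m/s.
Speed: √(vₓ² + v_y²) = √(50.89² + 25.59²) = 56.96 m/s.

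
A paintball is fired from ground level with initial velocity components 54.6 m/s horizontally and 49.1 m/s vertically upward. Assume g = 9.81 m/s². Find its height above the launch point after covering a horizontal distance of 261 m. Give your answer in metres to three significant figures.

At x = 261 m, t = x/vₓ = 261/54.60 = 4.780 s.
Height: y = v_y0 t − ½ g t² = 49.10 × 4.780 − 4.905 × 4.780² = 234.7 − 112.1 = 122.6 m.

123 m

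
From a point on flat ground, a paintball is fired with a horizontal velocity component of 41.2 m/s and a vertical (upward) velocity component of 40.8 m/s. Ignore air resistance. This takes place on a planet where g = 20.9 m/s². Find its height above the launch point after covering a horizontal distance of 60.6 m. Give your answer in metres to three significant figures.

Time to reach x = 60.6 m: t = x/vₓ = 60.6/41.20 = 1.471 s.
Height: y = v_y0 t − ½ g t² = 40.80 × 1.471 − 10.45 × 1.471² = 60.01 − 22.61 = 37.40 m.

37.4 m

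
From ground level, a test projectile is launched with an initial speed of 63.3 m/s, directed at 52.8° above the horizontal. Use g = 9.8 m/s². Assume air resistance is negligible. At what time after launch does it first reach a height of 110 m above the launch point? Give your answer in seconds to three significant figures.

3.14 s

vₓ = 63.30 cos 52.8° = 38.27 m/s; v_y0 = 63.30 sin 52.8° = 50.42 m/s.
Height y(t) = 50.42 t − 4.900 t² = 110 gives 4.900 t² − 50.42 t + 110 = 0.
Quadratic formula: t = (50.42 ± √386.21) / 9.80 = (50.42 ± 19.65) / 9.80 → t = 3.140 s or 7.150 s.
The first (ascending) time is 3.140 s.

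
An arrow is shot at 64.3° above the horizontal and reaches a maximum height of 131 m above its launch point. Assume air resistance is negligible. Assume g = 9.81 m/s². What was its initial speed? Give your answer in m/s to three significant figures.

At the peak v_y = 0, so v_y0 = √(2gH) = √(2 × 9.81 × 131) = 50.70 m/s.
v_y0 = v₀ sin θ ⇒ v₀ = 50.70 / sin 64.3° = 56.26 m/s.

56.3 m/s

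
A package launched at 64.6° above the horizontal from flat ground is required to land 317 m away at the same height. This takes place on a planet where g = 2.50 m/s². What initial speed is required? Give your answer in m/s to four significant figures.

31.98 m/s

From R = (v₀² / g) sin 2θ: v₀ = √(gR / sin 2θ).
v₀ = √(2.50 × 317 / sin 129.2°) = √(792.5 / 0.7749) = √1022.7 = 31.98 m/s.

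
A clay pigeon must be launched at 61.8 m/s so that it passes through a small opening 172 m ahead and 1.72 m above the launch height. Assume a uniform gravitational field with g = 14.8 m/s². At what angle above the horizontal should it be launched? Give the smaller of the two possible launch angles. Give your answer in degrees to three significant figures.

Trajectory: y = x tanθ − g x² (1 + tan²θ)/(2v₀²). With x = 172, y = 1.72, v₀ = 61.8, g = 14.8:
57.32 tan²θ − 172 tanθ + (59.04) = 0.
tanθ = [172 ± √(172² − 4 × 57.32 × (59.04))] / (2 × 57.32) = (172 ± 126.7) / 114.6, giving tanθ = 0.3953 or 2.605.
θ = 21.57° or 69.00°; the smaller is 21.57°.

21.6°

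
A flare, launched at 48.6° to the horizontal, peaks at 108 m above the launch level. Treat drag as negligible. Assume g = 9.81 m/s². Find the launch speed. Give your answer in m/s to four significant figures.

At the peak v_y = 0, so v_y0 = √(2gH) = √(2 × 9.81 × 108) = 46.03 m/s.
v_y0 = v₀ sin θ ⇒ v₀ = 46.03 / sin 48.6° = 61.37 m/s.

61.37 m/s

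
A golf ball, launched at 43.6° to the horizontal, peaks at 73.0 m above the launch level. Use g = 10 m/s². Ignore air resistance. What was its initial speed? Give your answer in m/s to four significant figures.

At the peak v_y = 0, so v_y0 = √(2gH) = √(2 × 10.0 × 73.0) = 38.21 m/s.
v_y0 = v₀ sin θ ⇒ v₀ = 38.21 / sin 43.6° = 55.41 m/s.

55.41 m/s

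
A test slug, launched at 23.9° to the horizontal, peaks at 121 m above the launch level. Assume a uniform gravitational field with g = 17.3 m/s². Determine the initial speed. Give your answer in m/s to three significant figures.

At the peak v_y = 0, so v_y0 = √(2gH) = √(2 × 17.3 × 121) = 64.70 m/s.
v_y0 = v₀ sin θ ⇒ v₀ = 64.70 / sin 23.9° = 159.7 m/s.

160 m/s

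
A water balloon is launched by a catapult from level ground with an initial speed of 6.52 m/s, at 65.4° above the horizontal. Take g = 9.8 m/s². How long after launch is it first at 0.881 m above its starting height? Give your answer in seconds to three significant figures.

0.173 s

vₓ = 6.520 cos 65.4° = 2.714 m/s; v_y0 = 6.520 sin 65.4° = 5.928 m/s.
Height y(t) = 5.928 t − 4.900 t² = 0.881 gives 4.900 t² − 5.928 t + 0.881 = 0.
Quadratic formula: t = (5.928 ± √17.876) / 9.80 = (5.928 ± 4.228) / 9.80 → t = 0.1735 s or 1.036 s.
The first (ascending) time is 0.1735 s.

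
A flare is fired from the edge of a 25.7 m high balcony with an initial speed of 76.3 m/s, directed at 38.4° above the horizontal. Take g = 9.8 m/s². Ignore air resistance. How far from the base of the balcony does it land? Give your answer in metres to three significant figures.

609 m

Horizontal component vₓ = 76.30 cos 38.4° = 59.80 m/s; vertical v_y0 = 76.30 sin 38.4° = 47.39 m/s.
The projectile lands when y = 25.7 + (47.39) t − ½·9.80·t² = 0. Positive root: t = (47.39 + √(47.39² + 2·9.80·25.7)) / 9.80 = (47.39 + 52.44) / 9.80 = 10.19 s.
Horizontal distance: R = vₓ t = 59.80 × 10.19 = 609.1 m.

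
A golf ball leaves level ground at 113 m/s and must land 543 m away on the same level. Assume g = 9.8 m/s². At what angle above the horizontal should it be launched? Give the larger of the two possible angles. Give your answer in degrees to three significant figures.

Level-ground range R = v₀² sin(2θ)/g ⇒ sin(2θ) = gR/v₀² = 9.80 × 543 / 113² = 0.4167.
2θ = 24.63° or 180° − 24.63° = 155.4°, so θ = 12.31° or 77.69°.
The larger angle is 77.69°.

77.7°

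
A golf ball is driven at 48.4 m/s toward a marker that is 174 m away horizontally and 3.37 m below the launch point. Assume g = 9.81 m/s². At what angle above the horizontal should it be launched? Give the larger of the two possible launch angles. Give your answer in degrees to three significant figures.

Trajectory: y = x tanθ − g x² (1 + tan²θ)/(2v₀²). With x = 174, y = −3.37, v₀ = 48.4, g = 9.81:
63.39 tan²θ − 174 tanθ + (60.02) = 0.
tanθ = [174 ± √(174² − 4 × 63.39 × (60.02))] / (2 × 63.39) = (174 ± 122.7) / 126.8, giving tanθ = 0.4046 or 2.340.
θ = 22.03° or 66.86°; the larger is 66.86°.

66.9°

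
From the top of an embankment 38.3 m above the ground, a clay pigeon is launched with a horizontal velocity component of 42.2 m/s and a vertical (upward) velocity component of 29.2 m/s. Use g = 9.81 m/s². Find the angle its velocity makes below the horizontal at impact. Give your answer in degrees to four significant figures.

With up positive and y = 0 at the ground: y(t) = 38.3 + (29.20) t − 4.905 t². Setting y = 0 and taking the positive root: t = [29.20 + √(29.20² + 2·9.81·38.3)] / 9.81 = (29.20 + 40.05) / 9.81 = 7.059 s.
At impact: v_y = v_y0 − g t = −40.05 m/s; vₓ = 42.20 m/s.
Angle below horizontal: arctan(|v_y|/vₓ) = arctan(40.05/42.20) = 43.50°.

43.50°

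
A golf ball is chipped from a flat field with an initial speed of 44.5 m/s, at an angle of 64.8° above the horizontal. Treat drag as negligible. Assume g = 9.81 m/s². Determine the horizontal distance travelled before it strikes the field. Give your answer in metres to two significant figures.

160 m

Horizontal component vₓ = 44.50 cos 64.8° = 18.95 m/s; vertical v_y0 = 44.50 sin 64.8° = 40.26 m/s.
Time aloft: T = 2 v_y0 / g = 2 × 40.26 / 9.81 = 8.209 s.
Horizontal distance R = vₓ T = 18.95 × 8.209 = 155.5 m.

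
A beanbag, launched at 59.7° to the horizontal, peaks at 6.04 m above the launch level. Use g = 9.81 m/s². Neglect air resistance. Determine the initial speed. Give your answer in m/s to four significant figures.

At the peak v_y = 0, so v_y0 = √(2gH) = √(2 × 9.81 × 6.04) = 10.89 m/s.
v_y0 = v₀ sin θ ⇒ v₀ = 10.89 / sin 59.7° = 12.61 m/s.

12.61 m/s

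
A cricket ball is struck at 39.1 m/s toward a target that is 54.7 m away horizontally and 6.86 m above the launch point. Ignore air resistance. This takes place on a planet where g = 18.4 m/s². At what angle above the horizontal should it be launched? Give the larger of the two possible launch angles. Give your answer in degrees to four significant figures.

Trajectory: y = x tanθ − g x² (1 + tan²θ)/(2v₀²). With x = 54.7, y = 6.86, v₀ = 39.1, g = 18.4:
18.01 tan²θ − 54.7 tanθ + (24.87) = 0.
tanθ = [54.7 ± √(54.7² − 4 × 18.01 × (24.87))] / (2 × 18.01) = (54.7 ± 34.66) / 36.01, giving tanθ = 0.5565 or 2.481.
θ = 29.10° or 68.05°; the larger is 68.05°.

68.05°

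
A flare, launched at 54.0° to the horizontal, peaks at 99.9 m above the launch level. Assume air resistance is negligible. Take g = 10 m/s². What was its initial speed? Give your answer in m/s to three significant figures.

55.3 m/s

At the peak v_y = 0, so v_y0 = √(2gH) = √(2 × 10.0 × 99.9) = 44.70 m/s.
v_y0 = v₀ sin θ ⇒ v₀ = 44.70 / sin 54.0° = 55.25 m/s.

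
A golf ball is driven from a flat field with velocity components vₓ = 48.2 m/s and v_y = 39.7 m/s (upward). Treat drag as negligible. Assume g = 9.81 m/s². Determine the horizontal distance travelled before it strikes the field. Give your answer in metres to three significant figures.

Flight time T = 2 v_y0 / g = 8.094 s.
Range: R = vₓ T = 48.20 × 8.094 = 390.1 m.

390 m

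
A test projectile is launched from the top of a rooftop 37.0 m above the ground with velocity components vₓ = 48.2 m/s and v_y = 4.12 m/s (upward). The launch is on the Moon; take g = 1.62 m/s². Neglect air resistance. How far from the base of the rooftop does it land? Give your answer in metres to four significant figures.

Vertical motion (up positive, ground at y = 0): 0.8100 t² − (4.120) t − 37.0 = 0, so t = (4.120 + √(4.120² + 2·1.62·37.0)) / 1.62 = (4.120 + 11.70) / 1.62 = 9.764 s.
Horizontal distance: R = vₓ t = 48.20 × 9.764 = 470.6 m.

470.6 m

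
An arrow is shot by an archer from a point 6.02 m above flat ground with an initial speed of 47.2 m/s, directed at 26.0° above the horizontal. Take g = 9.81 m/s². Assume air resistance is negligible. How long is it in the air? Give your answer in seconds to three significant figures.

Horizontal component vₓ = 47.20 cos 26.0° = 42.42 m/s; vertical v_y0 = 47.20 sin 26.0° = 20.69 m/s.
The projectile lands when y = 6.02 + (20.69) t − ½·9.81·t² = 0. Positive root: t = (20.69 + √(20.69² + 2·9.81·6.02)) / 9.81 = (20.69 + 23.37) / 9.81 = 4.492 s.

4.49 s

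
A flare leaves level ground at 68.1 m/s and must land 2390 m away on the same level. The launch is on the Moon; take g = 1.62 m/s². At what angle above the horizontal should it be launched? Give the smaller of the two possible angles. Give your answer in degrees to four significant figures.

From R = (v₀²/g) sin 2θ: sin 2θ = 1.62 × 2390 / 4637.6 = 0.8349.
2θ = 56.60° or 180° − 56.60° = 123.4°, so θ = 28.30° or 61.70°.
The smaller angle is 28.30°.

28.30°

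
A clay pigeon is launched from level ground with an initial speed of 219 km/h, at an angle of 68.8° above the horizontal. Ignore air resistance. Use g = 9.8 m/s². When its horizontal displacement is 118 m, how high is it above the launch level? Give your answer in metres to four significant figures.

Convert: 219 km/h = 219/3.6 = 60.83 m/s.
Components: vₓ = 60.83 cos 68.8° = 22.00 m/s, v_y0 = 60.83 sin 68.8° = 56.72 m/s.
At x = 118 m, t = x/vₓ = 118/22.00 = 5.364 s.
Height: y = v_y0 t − ½ g t² = 56.72 × 5.364 − 4.900 × 5.364² = 304.2 − 141.0 = 163.2 m.

163.2 m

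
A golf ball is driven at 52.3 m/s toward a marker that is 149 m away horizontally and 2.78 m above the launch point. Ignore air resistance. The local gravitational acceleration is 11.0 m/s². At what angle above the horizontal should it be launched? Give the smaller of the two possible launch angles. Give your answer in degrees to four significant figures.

Trajectory: y = x tanθ − g x² (1 + tan²θ)/(2v₀²). With x = 149, y = 2.78, v₀ = 52.3, g = 11.0:
44.64 tan²θ − 149 tanθ + (47.42) = 0.
tanθ = [149 ± √(149² − 4 × 44.64 × (47.42))] / (2 × 44.64) = (149 ± 117.2) / 89.28, giving tanθ = 0.3563 or 2.981.
θ = 19.61° or 71.46°; the smaller is 19.61°.

19.61°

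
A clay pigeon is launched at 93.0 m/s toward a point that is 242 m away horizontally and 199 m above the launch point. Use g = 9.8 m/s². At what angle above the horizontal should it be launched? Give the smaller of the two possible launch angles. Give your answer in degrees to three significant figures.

Trajectory: y = x tanθ − g x² (1 + tan²θ)/(2v₀²). With x = 242, y = 199, v₀ = 93.0, g = 9.80:
33.18 tan²θ − 242 tanθ + (232.2) = 0.
tanθ = [242 ± √(242² − 4 × 33.18 × (232.2))] / (2 × 33.18) = (242 ± 166.6) / 66.36, giving tanθ = 1.137 or 6.157.
θ = 48.66° or 80.78°; the smaller is 48.66°.

48.7°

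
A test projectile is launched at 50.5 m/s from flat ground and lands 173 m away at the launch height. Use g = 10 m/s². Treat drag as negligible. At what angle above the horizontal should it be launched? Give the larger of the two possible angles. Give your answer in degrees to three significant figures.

68.6°

R = v₀² sin 2θ / g gives sin 2θ = gR/v₀² = 10.0·173/50.5² = 0.6784.
2θ = 42.72° or 180° − 42.72° = 137.3°, so θ = 21.36° or 68.64°.
The larger angle is 68.64°.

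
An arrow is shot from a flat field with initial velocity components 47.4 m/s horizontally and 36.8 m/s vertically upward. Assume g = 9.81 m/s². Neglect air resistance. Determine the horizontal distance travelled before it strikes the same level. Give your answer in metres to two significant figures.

Time aloft: T = 2 v_y0 / g = 2 × 36.80 / 9.81 = 7.503 s.
Range: R = vₓ T = 47.40 × 7.503 = 355.6 m.

360 m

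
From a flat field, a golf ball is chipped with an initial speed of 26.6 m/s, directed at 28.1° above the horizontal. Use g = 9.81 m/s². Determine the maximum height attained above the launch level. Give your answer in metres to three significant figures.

Components: vₓ = 26.60 cos 28.1° = 23.46 m/s, v_y0 = 26.60 sin 28.1° = 12.53 m/s.
Maximum height: H = v_y0² / (2g) = 12.53² / (2 × 9.81) = 8.001 m.

8.00 m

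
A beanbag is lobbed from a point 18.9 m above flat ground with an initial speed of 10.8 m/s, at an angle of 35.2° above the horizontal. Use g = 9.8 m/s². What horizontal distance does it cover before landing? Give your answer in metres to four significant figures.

Components: vₓ = 10.80 cos 35.2° = 8.825 m/s, v_y0 = 10.80 sin 35.2° = 6.225 m/s.
Vertical motion (up positive, ground at y = 0): 4.900 t² − (6.225) t − 18.9 = 0, so t = (6.225 + √(6.225² + 2·9.80·18.9)) / 9.80 = (6.225 + 20.23) / 9.80 = 2.699 s.
Horizontal distance: R = vₓ t = 8.825 × 2.699 = 23.82 m.

23.82 m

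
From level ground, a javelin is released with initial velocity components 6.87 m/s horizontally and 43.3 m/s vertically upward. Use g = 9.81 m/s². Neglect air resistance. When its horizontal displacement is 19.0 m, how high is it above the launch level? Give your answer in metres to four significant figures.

x = vₓ t ⇒ t = 19.0/6.870 = 2.766 s.
Height: y = v_y0 t − ½ g t² = 43.30 × 2.766 − 4.905 × 2.766² = 119.8 − 37.52 = 82.24 m.

82.24 m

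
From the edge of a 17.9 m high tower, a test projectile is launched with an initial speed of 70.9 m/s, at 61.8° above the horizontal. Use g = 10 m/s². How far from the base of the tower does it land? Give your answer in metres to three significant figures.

428 m

Resolve: vₓ = 70.90 cos 61.8° = 33.50 m/s and v_y0 = 70.90 sin 61.8° = 62.48 m/s.
The projectile lands when y = 17.9 + (62.48) t − ½·10.0·t² = 0. Positive root: t = (62.48 + √(62.48² + 2·10.0·17.9)) / 10.0 = (62.48 + 65.29) / 10.0 = 12.78 s.
Horizontal distance: R = vₓ t = 33.50 × 12.78 = 428.1 m.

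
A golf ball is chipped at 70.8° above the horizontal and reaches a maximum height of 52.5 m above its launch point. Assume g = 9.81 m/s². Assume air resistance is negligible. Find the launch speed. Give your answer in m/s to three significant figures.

34.0 m/s

At the peak v_y = 0, so v_y0 = √(2gH) = √(2 × 9.81 × 52.5) = 32.09 m/s.
v_y0 = v₀ sin θ ⇒ v₀ = 32.09 / sin 70.8° = 33.98 m/s.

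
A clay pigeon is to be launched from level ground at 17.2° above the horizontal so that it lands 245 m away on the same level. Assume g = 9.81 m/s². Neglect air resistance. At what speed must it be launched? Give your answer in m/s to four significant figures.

From R = (v₀² / g) sin 2θ: v₀ = √(gR / sin 2θ).
v₀ = √(9.81 × 245 / sin 34.40°) = √(2403 / 0.5650) = √4254.1 = 65.22 m/s.

65.22 m/s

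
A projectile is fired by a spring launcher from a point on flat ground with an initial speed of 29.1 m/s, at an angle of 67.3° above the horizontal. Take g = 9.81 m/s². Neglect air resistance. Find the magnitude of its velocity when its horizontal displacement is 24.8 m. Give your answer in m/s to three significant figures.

Resolve: vₓ = 29.10 cos 67.3° = 11.23 m/s and v_y0 = 29.10 sin 67.3° = 26.85 m/s.
x = vₓ t ⇒ t = 24.8/11.23 = 2.208 s.
Vertical velocity there: v_y = v_y0 − g t = 26.85 − 9.81 × 2.208 = 5.181 m/s.
Speed: √(vₓ² + v_y²) = √(11.23² + 5.181²) = 12.37 m/s.

12.4 m/s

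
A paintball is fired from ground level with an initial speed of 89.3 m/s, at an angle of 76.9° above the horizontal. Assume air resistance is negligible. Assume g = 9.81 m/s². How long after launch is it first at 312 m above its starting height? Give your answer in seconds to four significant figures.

4.993 s

Resolve: vₓ = 89.30 cos 76.9° = 20.24 m/s and v_y0 = 89.30 sin 76.9° = 86.98 m/s.
Height y(t) = 86.98 t − 4.905 t² = 312 gives 4.905 t² − 86.98 t + 312 = 0.
Quadratic formula: t = (86.98 ± √1443.4) / 9.81 = (86.98 ± 37.99) / 9.81 → t = 4.993 s or 12.74 s.
The first (ascending) time is 4.993 s.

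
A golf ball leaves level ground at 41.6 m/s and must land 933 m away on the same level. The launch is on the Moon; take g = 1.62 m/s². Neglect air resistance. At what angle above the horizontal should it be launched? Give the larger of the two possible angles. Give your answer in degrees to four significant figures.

Level-ground range R = v₀² sin(2θ)/g ⇒ sin(2θ) = gR/v₀² = 1.62 × 933 / 41.6² = 0.8734.
2θ = 60.86° or 180° − 60.86° = 119.1°, so θ = 30.43° or 59.57°.
The larger angle is 59.57°.

59.57°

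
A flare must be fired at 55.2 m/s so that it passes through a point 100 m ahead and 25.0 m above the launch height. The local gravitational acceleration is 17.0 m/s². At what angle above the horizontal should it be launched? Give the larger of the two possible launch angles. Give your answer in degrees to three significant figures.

Trajectory: y = x tanθ − g x² (1 + tan²θ)/(2v₀²). With x = 100, y = 25.0, v₀ = 55.2, g = 17.0:
27.90 tan²θ − 100 tanθ + (52.90) = 0.
tanθ = [100 ± √(100² − 4 × 27.90 × (52.90))] / (2 × 27.90) = (100 ± 64.01) / 55.79, giving tanθ = 0.6450 or 2.940.
θ = 32.82° or 71.21°; the larger is 71.21°.

71.2°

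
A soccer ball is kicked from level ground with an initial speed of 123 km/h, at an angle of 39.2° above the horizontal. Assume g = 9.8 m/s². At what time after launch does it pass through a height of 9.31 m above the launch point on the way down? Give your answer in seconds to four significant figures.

Convert: 123 km/h = 123/3.6 = 34.17 m/s.
vₓ = 34.17 cos 39.2° = 26.48 m/s; v_y0 = 34.17 sin 39.2° = 21.59 m/s.
Set y = v_y0 t − ½ g t² = 9.31: 4.900 t² − 21.59 t + 9.31 = 0.
Quadratic formula: t = (21.59 ± √283.84) / 9.80 = (21.59 ± 16.85) / 9.80 → t = 0.4844 s or 3.923 s.
The descending-branch root is 3.923 s.

3.923 s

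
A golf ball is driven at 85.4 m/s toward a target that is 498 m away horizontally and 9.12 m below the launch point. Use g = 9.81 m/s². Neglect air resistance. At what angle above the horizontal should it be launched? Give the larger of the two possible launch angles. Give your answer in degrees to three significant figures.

69.2°

Trajectory: y = x tanθ − g x² (1 + tan²θ)/(2v₀²). With x = 498, y = −9.12, v₀ = 85.4, g = 9.81:
166.8 tan²θ − 498 tanθ + (157.7) = 0.
tanθ = [498 ± √(498² − 4 × 166.8 × (157.7))] / (2 × 166.8) = (498 ± 377.9) / 333.6, giving tanθ = 0.3600 or 2.626.
θ = 19.80° or 69.15°; the larger is 69.15°.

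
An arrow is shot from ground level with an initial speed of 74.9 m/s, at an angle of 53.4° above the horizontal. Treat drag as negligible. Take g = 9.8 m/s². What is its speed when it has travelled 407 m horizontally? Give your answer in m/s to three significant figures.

53.3 m/s

Components: vₓ = 74.90 cos 53.4° = 44.66 m/s, v_y0 = 74.90 sin 53.4° = 60.13 m/s.
At x = 407 m, t = x/vₓ = 407/44.66 = 9.114 s.
Vertical velocity there: v_y = v_y0 − g t = 60.13 − 9.80 × 9.114 = −29.18 m/s.
Speed: √(vₓ² + v_y²) = √(44.66² + 29.18²) = 53.35 m/s.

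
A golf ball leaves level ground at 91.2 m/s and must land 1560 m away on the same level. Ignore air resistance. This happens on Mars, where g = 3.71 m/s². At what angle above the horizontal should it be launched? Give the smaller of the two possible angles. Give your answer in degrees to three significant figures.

22.0°

From R = (v₀²/g) sin 2θ: sin 2θ = 3.71 × 1560 / 8317.4 = 0.6958.
2θ = 44.09° or 180° − 44.09° = 135.9°, so θ = 22.05° or 67.95°.
The smaller angle is 22.05°.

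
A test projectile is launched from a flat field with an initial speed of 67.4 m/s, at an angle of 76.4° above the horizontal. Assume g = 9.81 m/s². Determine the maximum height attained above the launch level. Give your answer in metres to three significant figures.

vₓ = 67.40 cos 76.4° = 15.85 m/s; v_y0 = 67.40 sin 76.4° = 65.51 m/s.
Maximum height: H = v_y0² / (2g) = 65.51² / (2 × 9.81) = 218.7 m.

219 m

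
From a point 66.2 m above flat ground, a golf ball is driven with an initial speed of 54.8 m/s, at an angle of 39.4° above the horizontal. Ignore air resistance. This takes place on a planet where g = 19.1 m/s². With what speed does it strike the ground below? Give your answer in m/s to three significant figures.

74.4 m/s

Components: vₓ = 54.80 cos 39.4° = 42.35 m/s, v_y0 = 54.80 sin 39.4° = 34.78 m/s.
With up positive and y = 0 at the ground: y(t) = 66.2 + (34.78) t − 9.550 t². Setting y = 0 and taking the positive root: t = [34.78 + √(34.78² + 2·19.1·66.2)] / 19.1 = (34.78 + 61.15) / 19.1 = 5.022 s.
Vertical velocity at impact: v_y = v_y0 − g t = 34.78 − 19.1 × 5.022 = −61.15 m/s.
Speed: |v| = √(vₓ² + v_y²) = √(42.35² + 61.15²) = 74.38 m/s.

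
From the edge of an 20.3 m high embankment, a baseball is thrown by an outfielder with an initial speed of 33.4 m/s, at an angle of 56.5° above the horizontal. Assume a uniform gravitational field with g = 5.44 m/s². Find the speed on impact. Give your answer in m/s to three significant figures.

Resolve: vₓ = 33.40 cos 56.5° = 18.43 m/s and v_y0 = 33.40 sin 56.5° = 27.85 m/s.
Vertical motion (up positive, ground at y = 0): 2.720 t² − (27.85) t − 20.3 = 0, so t = (27.85 + √(27.85² + 2·5.44·20.3)) / 5.44 = (27.85 + 31.57) / 5.44 = 10.92 s.
Vertical velocity at impact: v_y = v_y0 − g t = 27.85 − 5.44 × 10.92 = −31.57 m/s.
Speed: |v| = √(vₓ² + v_y²) = √(18.43² + 31.57²) = 36.56 m/s.

36.6 m/s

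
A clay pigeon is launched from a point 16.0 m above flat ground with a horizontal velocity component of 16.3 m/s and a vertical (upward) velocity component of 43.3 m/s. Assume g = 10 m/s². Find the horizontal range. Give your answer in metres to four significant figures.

With up positive and y = 0 at the ground: y(t) = 16.0 + (43.30) t − 5.000 t². Setting y = 0 and taking the positive root: t = [43.30 + √(43.30² + 2·10.0·16.0)] / 10.0 = (43.30 + 46.85) / 10.0 = 9.015 s.
Horizontal distance: R = vₓ t = 16.30 × 9.015 = 146.9 m.

146.9 m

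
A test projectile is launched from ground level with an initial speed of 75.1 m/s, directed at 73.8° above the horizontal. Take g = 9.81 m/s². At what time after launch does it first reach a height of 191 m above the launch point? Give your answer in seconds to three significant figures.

vₓ = 75.10 cos 73.8° = 20.95 m/s; v_y0 = 75.10 sin 73.8° = 72.12 m/s.
Require v_y0 t − ½ g t² = 191, i.e. 4.905 t² − 72.12 t + 191 = 0.
t = [72.12 ± √(72.12² − 2·9.81·191)] / 9.81 = (72.12 ± 38.13) / 9.81, so t = 3.465 s or t = 11.24 s.
The first (ascending) time is 3.465 s.

3.47 s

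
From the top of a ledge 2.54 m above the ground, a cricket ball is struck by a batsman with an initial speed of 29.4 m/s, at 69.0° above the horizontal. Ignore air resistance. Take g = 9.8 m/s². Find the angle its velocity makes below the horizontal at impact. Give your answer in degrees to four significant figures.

69.61°

Horizontal component vₓ = 29.40 cos 69.0° = 10.54 m/s; vertical v_y0 = 29.40 sin 69.0° = 27.45 m/s.
Vertical motion (up positive, ground at y = 0): 4.900 t² − (27.45) t − 2.54 = 0, so t = (27.45 + √(27.45² + 2·9.80·2.54)) / 9.80 = (27.45 + 28.34) / 9.80 = 5.693 s.
At impact: v_y = v_y0 − g t = −28.34 m/s; vₓ = 10.54 m/s.
Angle below horizontal: arctan(|v_y|/vₓ) = arctan(28.34/10.54) = 69.61°.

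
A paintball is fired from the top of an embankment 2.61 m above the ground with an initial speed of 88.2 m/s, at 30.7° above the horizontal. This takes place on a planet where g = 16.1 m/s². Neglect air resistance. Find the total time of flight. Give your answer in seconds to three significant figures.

5.65 s

Resolve: vₓ = 88.20 cos 30.7° = 75.84 m/s and v_y0 = 88.20 sin 30.7° = 45.03 m/s.
The projectile lands when y = 2.61 + (45.03) t − ½·16.1·t² = 0. Positive root: t = (45.03 + √(45.03² + 2·16.1·2.61)) / 16.1 = (45.03 + 45.95) / 16.1 = 5.651 s.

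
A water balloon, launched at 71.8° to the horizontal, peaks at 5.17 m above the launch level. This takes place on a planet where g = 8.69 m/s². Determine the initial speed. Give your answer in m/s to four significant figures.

9.978 m/s

At the peak v_y = 0, so v_y0 = √(2gH) = √(2 × 8.69 × 5.17) = 9.479 m/s.
v_y0 = v₀ sin θ ⇒ v₀ = 9.479 / sin 71.8° = 9.978 m/s.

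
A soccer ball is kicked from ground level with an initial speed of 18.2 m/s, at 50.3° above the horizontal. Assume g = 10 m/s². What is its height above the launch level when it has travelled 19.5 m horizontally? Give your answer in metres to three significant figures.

9.42 m

Resolve: vₓ = 18.20 cos 50.3° = 11.63 m/s and v_y0 = 18.20 sin 50.3° = 14.00 m/s.
x = vₓ t ⇒ t = 19.5/11.63 = 1.677 s.
Height: y = v_y0 t − ½ g t² = 14.00 × 1.677 − 5.000 × 1.677² = 23.49 − 14.07 = 9.421 m.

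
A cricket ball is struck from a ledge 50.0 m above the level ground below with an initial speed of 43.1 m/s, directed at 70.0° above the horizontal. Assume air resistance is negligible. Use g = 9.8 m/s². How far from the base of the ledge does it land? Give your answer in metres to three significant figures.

vₓ = 43.10 cos 70.0° = 14.74 m/s; v_y0 = 43.10 sin 70.0° = 40.50 m/s.
The projectile lands when y = 50.0 + (40.50) t − ½·9.80·t² = 0. Positive root: t = (40.50 + √(40.50² + 2·9.80·50.0)) / 9.80 = (40.50 + 51.19) / 9.80 = 9.356 s.
Horizontal distance: R = vₓ t = 14.74 × 9.356 = 137.9 m.

138 m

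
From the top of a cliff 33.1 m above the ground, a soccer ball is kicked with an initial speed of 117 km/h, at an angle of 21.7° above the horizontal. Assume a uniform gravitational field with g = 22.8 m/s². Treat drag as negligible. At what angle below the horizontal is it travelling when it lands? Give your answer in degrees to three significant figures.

Convert: 117 km/h = 117/3.6 = 32.50 m/s.
vₓ = 32.50 cos 21.7° = 30.20 m/s; v_y0 = 32.50 sin 21.7° = 12.02 m/s.
Vertical motion (up positive, ground at y = 0): 11.40 t² − (12.02) t − 33.1 = 0, so t = (12.02 + √(12.02² + 2·22.8·33.1)) / 22.8 = (12.02 + 40.67) / 22.8 = 2.311 s.
At impact: v_y = v_y0 − g t = −40.67 m/s; vₓ = 30.20 m/s.
Angle below horizontal: arctan(|v_y|/vₓ) = arctan(40.67/30.20) = 53.40°.

53.4°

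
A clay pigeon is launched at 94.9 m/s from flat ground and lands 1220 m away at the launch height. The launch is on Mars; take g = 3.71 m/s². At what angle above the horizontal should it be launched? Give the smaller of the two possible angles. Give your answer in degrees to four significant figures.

R = v₀² sin 2θ / g gives sin 2θ = gR/v₀² = 3.71·1220/94.9² = 0.5026.
2θ = 30.17° or 180° − 30.17° = 149.8°, so θ = 15.09° or 74.91°.
The smaller angle is 15.09°.

15.09°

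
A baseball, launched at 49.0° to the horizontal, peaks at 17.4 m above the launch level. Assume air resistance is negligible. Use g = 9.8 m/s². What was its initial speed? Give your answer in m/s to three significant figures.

24.5 m/s

At the peak v_y = 0, so v_y0 = √(2gH) = √(2 × 9.80 × 17.4) = 18.47 m/s.
v_y0 = v₀ sin θ ⇒ v₀ = 18.47 / sin 49.0° = 24.47 m/s.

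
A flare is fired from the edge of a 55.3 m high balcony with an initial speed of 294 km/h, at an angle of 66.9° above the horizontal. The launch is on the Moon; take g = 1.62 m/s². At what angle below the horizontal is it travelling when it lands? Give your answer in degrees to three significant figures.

Convert: 294 km/h = 294/3.6 = 81.67 m/s.
Resolve: vₓ = 81.67 cos 66.9° = 32.04 m/s and v_y0 = 81.67 sin 66.9° = 75.12 m/s.
Vertical motion (up positive, ground at y = 0): 0.8100 t² − (75.12) t − 55.3 = 0, so t = (75.12 + √(75.12² + 2·1.62·55.3)) / 1.62 = (75.12 + 76.30) / 1.62 = 93.47 s.
At impact: v_y = v_y0 − g t = −76.30 m/s; vₓ = 32.04 m/s.
Angle below horizontal: arctan(|v_y|/vₓ) = arctan(76.30/32.04) = 67.22°.

67.2°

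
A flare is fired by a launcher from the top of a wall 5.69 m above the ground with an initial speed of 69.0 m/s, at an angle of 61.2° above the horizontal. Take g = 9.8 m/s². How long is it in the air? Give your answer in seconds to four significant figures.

12.43 s

vₓ = 69.00 cos 61.2° = 33.24 m/s; v_y0 = 69.00 sin 61.2° = 60.47 m/s.
The projectile lands when y = 5.69 + (60.47) t − ½·9.80·t² = 0. Positive root: t = (60.47 + √(60.47² + 2·9.80·5.69)) / 9.80 = (60.47 + 61.38) / 9.80 = 12.43 s.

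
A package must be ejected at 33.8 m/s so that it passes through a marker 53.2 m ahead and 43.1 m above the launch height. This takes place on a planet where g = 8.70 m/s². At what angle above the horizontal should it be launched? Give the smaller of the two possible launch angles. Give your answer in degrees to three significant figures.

54.9°

Trajectory: y = x tanθ − g x² (1 + tan²θ)/(2v₀²). With x = 53.2, y = 43.1, v₀ = 33.8, g = 8.70:
10.78 tan²θ − 53.2 tanθ + (53.88) = 0.
tanθ = [53.2 ± √(53.2² − 4 × 10.78 × (53.88))] / (2 × 10.78) = (53.2 ± 22.54) / 21.55, giving tanθ = 1.423 or 3.514.
θ = 54.90° or 74.11°; the smaller is 54.90°.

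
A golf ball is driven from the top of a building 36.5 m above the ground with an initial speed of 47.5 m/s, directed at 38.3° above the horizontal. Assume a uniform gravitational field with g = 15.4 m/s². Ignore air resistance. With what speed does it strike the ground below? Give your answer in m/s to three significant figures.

Components: vₓ = 47.50 cos 38.3° = 37.28 m/s, v_y0 = 47.50 sin 38.3° = 29.44 m/s.
With up positive and y = 0 at the ground: y(t) = 36.5 + (29.44) t − 7.700 t². Setting y = 0 and taking the positive root: t = [29.44 + √(29.44² + 2·15.4·36.5)] / 15.4 = (29.44 + 44.62) / 15.4 = 4.809 s.
Vertical velocity at impact: v_y = v_y0 − g t = 29.44 − 15.4 × 4.809 = −44.62 m/s.
Speed: |v| = √(vₓ² + v_y²) = √(37.28² + 44.62²) = 58.14 m/s.

58.1 m/s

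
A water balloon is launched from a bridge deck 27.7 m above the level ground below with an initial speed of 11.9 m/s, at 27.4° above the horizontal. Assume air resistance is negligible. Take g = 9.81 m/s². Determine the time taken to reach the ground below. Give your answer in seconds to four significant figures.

Horizontal component vₓ = 11.90 cos 27.4° = 10.57 m/s; vertical v_y0 = 11.90 sin 27.4° = 5.476 m/s.
The projectile lands when y = 27.7 + (5.476) t − ½·9.81·t² = 0. Positive root: t = (5.476 + √(5.476² + 2·9.81·27.7)) / 9.81 = (5.476 + 23.95) / 9.81 = 2.999 s.

2.999 s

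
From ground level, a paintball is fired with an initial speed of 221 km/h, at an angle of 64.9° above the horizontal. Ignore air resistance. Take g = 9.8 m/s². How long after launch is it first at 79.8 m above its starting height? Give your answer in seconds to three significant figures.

Convert: 221 km/h = 221/3.6 = 61.39 m/s.
Resolve: vₓ = 61.39 cos 64.9° = 26.04 m/s and v_y0 = 61.39 sin 64.9° = 55.59 m/s.
Set y = v_y0 t − ½ g t² = 79.8: 4.900 t² − 55.59 t + 79.8 = 0.
Quadratic formula: t = (55.59 ± √1526.4) / 9.80 = (55.59 ± 39.07) / 9.80 → t = 1.686 s or 9.659 s.
The first (ascending) time is 1.686 s.

1.69 s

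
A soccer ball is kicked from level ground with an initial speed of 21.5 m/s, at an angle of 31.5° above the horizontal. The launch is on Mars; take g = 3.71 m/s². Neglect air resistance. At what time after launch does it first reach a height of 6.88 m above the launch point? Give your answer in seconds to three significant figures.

vₓ = 21.50 cos 31.5° = 18.33 m/s; v_y0 = 21.50 sin 31.5° = 11.23 m/s.
Set y = v_y0 t − ½ g t² = 6.88: 1.855 t² − 11.23 t + 6.88 = 0.
t = [11.23 ± √(11.23² − 2·3.71·6.88)] / 3.71 = (11.23 ± 8.669) / 3.71, so t = 0.6914 s or t = 5.365 s.
The first (ascending) time is 0.6914 s.

0.691 s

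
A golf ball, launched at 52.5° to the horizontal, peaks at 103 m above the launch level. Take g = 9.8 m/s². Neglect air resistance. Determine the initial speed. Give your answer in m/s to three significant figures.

56.6 m/s

At the peak v_y = 0, so v_y0 = √(2gH) = √(2 × 9.80 × 103) = 44.93 m/s.
v_y0 = v₀ sin θ ⇒ v₀ = 44.93 / sin 52.5° = 56.63 m/s.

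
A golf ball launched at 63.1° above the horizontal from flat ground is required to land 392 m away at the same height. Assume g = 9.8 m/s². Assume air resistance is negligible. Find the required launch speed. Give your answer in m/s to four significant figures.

On level ground R = v₀² sin 2θ / g ⇒ v₀ = √(gR / sin 2θ).
v₀ = √(9.80 × 392 / sin 126.2°) = √(3842 / 0.8070) = √4760.6 = 69.00 m/s.

69.00 m/s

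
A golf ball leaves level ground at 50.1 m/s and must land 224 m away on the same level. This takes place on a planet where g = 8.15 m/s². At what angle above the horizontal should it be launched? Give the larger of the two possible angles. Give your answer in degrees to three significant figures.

Level-ground range R = v₀² sin(2θ)/g ⇒ sin(2θ) = gR/v₀² = 8.15 × 224 / 50.1² = 0.7273.
2θ = 46.66° or 180° − 46.66° = 133.3°, so θ = 23.33° or 66.67°.
The larger angle is 66.67°.

66.7°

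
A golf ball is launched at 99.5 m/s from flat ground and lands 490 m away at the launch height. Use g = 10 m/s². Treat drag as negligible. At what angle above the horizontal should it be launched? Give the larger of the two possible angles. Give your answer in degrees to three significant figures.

R = v₀² sin 2θ / g gives sin 2θ = gR/v₀² = 10.0·490/99.5² = 0.4949.
2θ = 29.67° or 180° − 29.67° = 150.3°, so θ = 14.83° or 75.17°.
The larger angle is 75.17°.

75.2°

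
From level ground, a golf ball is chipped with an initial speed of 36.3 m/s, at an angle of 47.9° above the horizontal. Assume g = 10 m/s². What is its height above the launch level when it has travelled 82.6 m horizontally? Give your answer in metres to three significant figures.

33.8 m

vₓ = 36.30 cos 47.9° = 24.34 m/s; v_y0 = 36.30 sin 47.9° = 26.93 m/s.
At x = 82.6 m, t = x/vₓ = 82.6/24.34 = 3.394 s.
Height: y = v_y0 t − ½ g t² = 26.93 × 3.394 − 5.000 × 3.394² = 91.42 − 57.60 = 33.82 m.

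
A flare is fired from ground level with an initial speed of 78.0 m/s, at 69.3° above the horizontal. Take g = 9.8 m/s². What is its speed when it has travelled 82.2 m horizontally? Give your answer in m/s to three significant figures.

51.7 m/s

Resolve: vₓ = 78.00 cos 69.3° = 27.57 m/s and v_y0 = 78.00 sin 69.3° = 72.96 m/s.
At x = 82.2 m, t = x/vₓ = 82.2/27.57 = 2.981 s.
Vertical velocity there: v_y = v_y0 − g t = 72.96 − 9.80 × 2.981 = 43.75 m/s.
Speed: √(vₓ² + v_y²) = √(27.57² + 43.75²) = 51.71 m/s.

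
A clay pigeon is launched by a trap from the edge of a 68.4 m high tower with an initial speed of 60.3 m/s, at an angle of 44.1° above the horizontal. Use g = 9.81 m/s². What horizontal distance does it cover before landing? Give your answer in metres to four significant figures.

vₓ = 60.30 cos 44.1° = 43.30 m/s; v_y0 = 60.30 sin 44.1° = 41.96 m/s.
The projectile lands when y = 68.4 + (41.96) t − ½·9.81·t² = 0. Positive root: t = (41.96 + √(41.96² + 2·9.81·68.4)) / 9.81 = (41.96 + 55.70) / 9.81 = 9.956 s.
Horizontal distance: R = vₓ t = 43.30 × 9.956 = 431.1 m.

431.1 m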